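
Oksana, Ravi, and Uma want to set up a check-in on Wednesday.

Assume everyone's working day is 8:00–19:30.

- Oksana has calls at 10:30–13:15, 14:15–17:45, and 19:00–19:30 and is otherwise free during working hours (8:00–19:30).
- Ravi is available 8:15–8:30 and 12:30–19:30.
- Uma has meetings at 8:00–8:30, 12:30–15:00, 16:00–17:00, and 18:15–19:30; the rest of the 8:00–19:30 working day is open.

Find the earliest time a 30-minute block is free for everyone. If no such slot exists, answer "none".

Oksana free within 08:00–19:30: 08:00–10:30, 13:15–14:15, 17:45–19:00.
Uma free within 08:00–19:30: 08:30–12:30, 15:00–16:00, 17:00–18:15.
Oksana ∩ Ravi: 08:15–08:30, 13:15–14:15, 17:45–19:00.
Oksana ∩ Ravi ∩ Uma: 17:45–18:15.
Windows ≥ 30 min: 17:45–18:15.
Earliest such window starts at 17:45.

17:45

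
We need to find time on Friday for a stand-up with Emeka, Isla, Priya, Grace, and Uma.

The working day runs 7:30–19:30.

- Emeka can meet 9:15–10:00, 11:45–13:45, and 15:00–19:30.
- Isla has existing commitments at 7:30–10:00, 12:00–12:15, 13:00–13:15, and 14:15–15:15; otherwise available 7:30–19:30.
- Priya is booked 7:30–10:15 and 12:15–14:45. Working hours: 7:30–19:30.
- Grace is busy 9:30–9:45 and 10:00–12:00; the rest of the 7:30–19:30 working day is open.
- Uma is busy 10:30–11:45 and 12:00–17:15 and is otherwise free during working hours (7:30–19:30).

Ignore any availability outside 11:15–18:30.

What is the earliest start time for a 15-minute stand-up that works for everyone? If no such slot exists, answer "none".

17:15

Isla free within 07:30–19:30: 10:00–12:00, 12:15–13:00, 13:15–14:15, 15:15–19:30.
Priya free within 07:30–19:30: 10:15–12:15, 14:45–19:30.
Grace free within 07:30–19:30: 07:30–09:30, 09:45–10:00, 12:00–19:30.
Uma free within 07:30–19:30: 07:30–10:30, 11:45–12:00, 17:15–19:30.
Emeka ∩ Isla: 11:45–12:00, 12:15–13:00, 13:15–13:45, 15:15–19:30.
Emeka ∩ Isla ∩ Priya: 11:45–12:00, 15:15–19:30.
Emeka ∩ Isla ∩ Priya ∩ Grace: 15:15–19:30.
Emeka ∩ Isla ∩ Priya ∩ Grace ∩ Uma: 17:15–19:30.
Restricted to 11:15–18:30: 17:15–18:30.
Windows ≥ 15 min: 17:15–18:30.
Earliest such window starts at 17:15.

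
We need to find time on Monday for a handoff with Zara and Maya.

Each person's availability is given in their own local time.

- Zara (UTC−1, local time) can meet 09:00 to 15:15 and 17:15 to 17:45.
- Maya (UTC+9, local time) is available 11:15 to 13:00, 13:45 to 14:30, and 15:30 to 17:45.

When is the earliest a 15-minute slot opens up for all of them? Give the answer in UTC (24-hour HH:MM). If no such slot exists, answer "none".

none

Zara → UTC: 10:00–16:15, 18:15–18:45.
Maya → UTC: 02:15–04:00, 04:45–05:30, 06:30–08:45.
Zara ∩ Maya: (none).
Windows ≥ 15 min: (none).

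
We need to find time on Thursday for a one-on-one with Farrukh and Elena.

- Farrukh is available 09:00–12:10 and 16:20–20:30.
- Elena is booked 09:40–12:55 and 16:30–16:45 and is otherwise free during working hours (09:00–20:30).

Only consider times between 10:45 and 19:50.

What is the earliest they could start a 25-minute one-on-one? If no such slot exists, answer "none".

16:45

Elena free within 09:00–20:30: 09:00–09:40, 12:55–16:30, 16:45–20:30.
Farrukh ∩ Elena: 09:00–09:40, 16:20–16:30, 16:45–20:30.
Restricted to 10:45–19:50: 16:20–16:30, 16:45–19:50.
Windows ≥ 25 min: 16:45–19:50.
Earliest such window starts at 16:45.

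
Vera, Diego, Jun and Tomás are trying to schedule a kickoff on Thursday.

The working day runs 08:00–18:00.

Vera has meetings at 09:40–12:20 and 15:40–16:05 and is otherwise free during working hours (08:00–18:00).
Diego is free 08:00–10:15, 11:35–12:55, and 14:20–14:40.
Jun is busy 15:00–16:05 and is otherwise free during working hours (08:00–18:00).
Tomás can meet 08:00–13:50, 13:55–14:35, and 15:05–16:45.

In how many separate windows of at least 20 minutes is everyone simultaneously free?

Vera free within 08:00–18:00: 08:00–09:40, 12:20–15:40, 16:05–18:00.
Jun free within 08:00–18:00: 08:00–15:00, 16:05–18:00.
Vera ∩ Diego: 08:00–09:40, 12:20–12:55, 14:20–14:40.
Vera ∩ Diego ∩ Jun: 08:00–09:40, 12:20–12:55, 14:20–14:40.
Vera ∩ Diego ∩ Jun ∩ Tomás: 08:00–09:40, 12:20–12:55, 14:20–14:35.
Windows ≥ 20 min: 08:00–09:40, 12:20–12:55.
That's 2 windows.

2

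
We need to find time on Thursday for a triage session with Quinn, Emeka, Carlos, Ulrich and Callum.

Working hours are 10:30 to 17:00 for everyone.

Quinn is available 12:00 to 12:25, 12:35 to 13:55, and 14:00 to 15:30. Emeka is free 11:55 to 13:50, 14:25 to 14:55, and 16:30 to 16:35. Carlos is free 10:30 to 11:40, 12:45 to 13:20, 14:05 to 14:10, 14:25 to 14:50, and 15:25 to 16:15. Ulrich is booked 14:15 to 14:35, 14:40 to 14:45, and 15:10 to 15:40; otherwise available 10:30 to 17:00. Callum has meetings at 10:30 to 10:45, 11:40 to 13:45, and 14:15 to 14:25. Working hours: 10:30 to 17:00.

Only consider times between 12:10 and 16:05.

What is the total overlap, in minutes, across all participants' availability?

Ulrich free within 10:30–17:00: 10:30–14:15, 14:35–14:40, 14:45–15:10, 15:40–17:00.
Callum free within 10:30–17:00: 10:45–11:40, 13:45–14:15, 14:25–17:00.
Quinn ∩ Emeka: 12:00–12:25, 12:35–13:50, 14:25–14:55.
Quinn ∩ Emeka ∩ Carlos: 12:45–13:20, 14:25–14:50.
Quinn ∩ Emeka ∩ Carlos ∩ Ulrich: 12:45–13:20, 14:35–14:40, 14:45–14:50.
Quinn ∩ Emeka ∩ Carlos ∩ Ulrich ∩ Callum: 14:35–14:40, 14:45–14:50.
Restricted to 12:10–16:05: 14:35–14:40, 14:45–14:50.
Total common minutes: 5 + 5 = 10.

10 minutes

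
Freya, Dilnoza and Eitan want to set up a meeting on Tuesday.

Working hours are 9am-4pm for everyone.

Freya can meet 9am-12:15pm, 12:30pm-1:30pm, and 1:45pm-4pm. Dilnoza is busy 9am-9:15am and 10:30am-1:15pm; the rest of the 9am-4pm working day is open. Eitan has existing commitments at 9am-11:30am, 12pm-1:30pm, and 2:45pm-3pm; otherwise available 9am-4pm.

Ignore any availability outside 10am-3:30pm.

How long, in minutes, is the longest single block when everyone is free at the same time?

Dilnoza free within 09:00–16:00: 09:15–10:30, 13:15–16:00.
Eitan free within 09:00–16:00: 11:30–12:00, 13:30–14:45, 15:00–16:00.
Freya ∩ Dilnoza: 09:15–10:30, 13:15–13:30, 13:45–16:00.
Freya ∩ Dilnoza ∩ Eitan: 13:45–14:45, 15:00–16:00.
Restricted to 10:00–15:30: 13:45–14:45, 15:00–15:30.
Common window lengths: 60, 30 min; longest is 60.

60 minutes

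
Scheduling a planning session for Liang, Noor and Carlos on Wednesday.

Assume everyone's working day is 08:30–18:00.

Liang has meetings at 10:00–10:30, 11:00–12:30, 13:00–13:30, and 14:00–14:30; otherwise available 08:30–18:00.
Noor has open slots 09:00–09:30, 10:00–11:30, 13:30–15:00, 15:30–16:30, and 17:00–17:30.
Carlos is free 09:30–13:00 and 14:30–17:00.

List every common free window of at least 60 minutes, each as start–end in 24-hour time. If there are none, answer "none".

Liang free within 08:30–18:00: 08:30–10:00, 10:30–11:00, 12:30–13:00, 13:30–14:00, 14:30–18:00.
Liang ∩ Noor: 09:00–09:30, 10:30–11:00, 13:30–14:00, 14:30–15:00, 15:30–16:30, 17:00–17:30.
Liang ∩ Noor ∩ Carlos: 10:30–11:00, 14:30–15:00, 15:30–16:30.
Windows ≥ 60 min: 15:30–16:30.

15:30–16:30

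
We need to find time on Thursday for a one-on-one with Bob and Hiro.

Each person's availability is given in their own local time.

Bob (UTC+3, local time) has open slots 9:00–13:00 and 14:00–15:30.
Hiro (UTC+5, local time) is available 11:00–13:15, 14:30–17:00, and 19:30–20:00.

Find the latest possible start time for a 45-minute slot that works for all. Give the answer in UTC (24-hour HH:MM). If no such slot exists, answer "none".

Bob → UTC: 06:00–10:00, 11:00–12:30.
Hiro → UTC: 06:00–08:15, 09:30–12:00, 14:30–15:00.
Bob ∩ Hiro: 06:00–08:15, 09:30–10:00, 11:00–12:00.
Windows ≥ 45 min: 06:00–08:15, 11:00–12:00.
Latest start in the last window 11:00–12:00 is 12:00 − 45 min = 11:15.

11:15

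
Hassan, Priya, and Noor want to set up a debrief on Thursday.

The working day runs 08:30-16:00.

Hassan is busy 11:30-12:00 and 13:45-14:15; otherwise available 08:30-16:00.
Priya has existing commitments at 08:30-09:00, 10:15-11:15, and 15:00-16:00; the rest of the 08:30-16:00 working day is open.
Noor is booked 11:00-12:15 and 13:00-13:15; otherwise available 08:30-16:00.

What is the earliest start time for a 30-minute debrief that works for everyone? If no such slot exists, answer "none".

09:00

Hassan free within 08:30–16:00: 08:30–11:30, 12:00–13:45, 14:15–16:00.
Priya free within 08:30–16:00: 09:00–10:15, 11:15–15:00.
Noor free within 08:30–16:00: 08:30–11:00, 12:15–13:00, 13:15–16:00.
Hassan ∩ Priya: 09:00–10:15, 11:15–11:30, 12:00–13:45, 14:15–15:00.
Hassan ∩ Priya ∩ Noor: 09:00–10:15, 12:15–13:00, 13:15–13:45, 14:15–15:00.
Windows ≥ 30 min: 09:00–10:15, 12:15–13:00, 13:15–13:45, 14:15–15:00.
Earliest such window starts at 09:00.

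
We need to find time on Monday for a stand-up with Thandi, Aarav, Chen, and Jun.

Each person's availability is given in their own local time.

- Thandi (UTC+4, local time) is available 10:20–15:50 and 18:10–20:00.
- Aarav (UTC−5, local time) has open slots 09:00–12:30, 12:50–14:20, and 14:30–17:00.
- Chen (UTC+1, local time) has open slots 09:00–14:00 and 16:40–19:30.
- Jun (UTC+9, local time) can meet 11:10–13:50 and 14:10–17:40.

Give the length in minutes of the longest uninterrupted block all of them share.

Thandi → UTC: 06:20–11:50, 14:10–16:00.
Aarav → UTC: 14:00–17:30, 17:50–19:20, 19:30–22:00.
Chen → UTC: 08:00–13:00, 15:40–18:30.
Jun → UTC: 02:10–04:50, 05:10–08:40.
Thandi ∩ Aarav: 14:10–16:00.
Thandi ∩ Aarav ∩ Chen: 15:40–16:00.
Thandi ∩ Aarav ∩ Chen ∩ Jun: (none).
No common window.

0 minutes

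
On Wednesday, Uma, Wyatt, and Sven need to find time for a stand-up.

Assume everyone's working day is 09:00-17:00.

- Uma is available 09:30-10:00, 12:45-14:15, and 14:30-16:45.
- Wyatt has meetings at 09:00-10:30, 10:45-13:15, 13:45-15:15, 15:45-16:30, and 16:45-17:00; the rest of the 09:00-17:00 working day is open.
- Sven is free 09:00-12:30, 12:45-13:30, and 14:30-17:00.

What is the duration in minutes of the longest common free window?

30 minutes

Wyatt free within 09:00–17:00: 10:30–10:45, 13:15–13:45, 15:15–15:45, 16:30–16:45.
Uma ∩ Wyatt: 13:15–13:45, 15:15–15:45, 16:30–16:45.
Uma ∩ Wyatt ∩ Sven: 13:15–13:30, 15:15–15:45, 16:30–16:45.
Common window lengths: 15, 30, 15 min; longest is 30.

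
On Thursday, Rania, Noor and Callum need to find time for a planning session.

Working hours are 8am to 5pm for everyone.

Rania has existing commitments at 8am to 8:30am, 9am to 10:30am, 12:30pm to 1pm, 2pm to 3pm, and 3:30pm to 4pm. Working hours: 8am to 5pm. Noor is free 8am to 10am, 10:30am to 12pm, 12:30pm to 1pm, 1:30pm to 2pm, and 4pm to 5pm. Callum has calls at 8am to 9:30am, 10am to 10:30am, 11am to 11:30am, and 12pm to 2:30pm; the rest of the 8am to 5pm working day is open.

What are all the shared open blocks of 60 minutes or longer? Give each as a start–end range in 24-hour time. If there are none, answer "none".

16:00–17:00

Rania free within 08:00–17:00: 08:30–09:00, 10:30–12:30, 13:00–14:00, 15:00–15:30, 16:00–17:00.
Callum free within 08:00–17:00: 09:30–10:00, 10:30–11:00, 11:30–12:00, 14:30–17:00.
Rania ∩ Noor: 08:30–09:00, 10:30–12:00, 13:30–14:00, 16:00–17:00.
Rania ∩ Noor ∩ Callum: 10:30–11:00, 11:30–12:00, 16:00–17:00.
Windows ≥ 60 min: 16:00–17:00.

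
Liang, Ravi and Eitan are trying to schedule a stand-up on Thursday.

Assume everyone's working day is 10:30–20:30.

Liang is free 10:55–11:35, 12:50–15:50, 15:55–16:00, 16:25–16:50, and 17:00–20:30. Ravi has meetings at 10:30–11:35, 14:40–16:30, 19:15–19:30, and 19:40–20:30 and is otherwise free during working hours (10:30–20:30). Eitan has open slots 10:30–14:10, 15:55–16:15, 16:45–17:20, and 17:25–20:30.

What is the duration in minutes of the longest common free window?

Ravi free within 10:30–20:30: 11:35–14:40, 16:30–19:15, 19:30–19:40.
Liang ∩ Ravi: 12:50–14:40, 16:30–16:50, 17:00–19:15, 19:30–19:40.
Liang ∩ Ravi ∩ Eitan: 12:50–14:10, 16:45–16:50, 17:00–17:20, 17:25–19:15, 19:30–19:40.
Common window lengths: 80, 5, 20, 110, 10 min; longest is 110.

110 minutes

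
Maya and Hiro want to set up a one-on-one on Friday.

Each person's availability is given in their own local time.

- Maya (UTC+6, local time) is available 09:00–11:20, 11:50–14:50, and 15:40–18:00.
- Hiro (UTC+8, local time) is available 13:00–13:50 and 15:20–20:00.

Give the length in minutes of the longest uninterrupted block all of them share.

Maya → UTC: 03:00–05:20, 05:50–08:50, 09:40–12:00.
Hiro → UTC: 05:00–05:50, 07:20–12:00.
Maya ∩ Hiro: 05:00–05:20, 07:20–08:50, 09:40–12:00.
Common window lengths: 20, 90, 140 min; longest is 140.

140 minutes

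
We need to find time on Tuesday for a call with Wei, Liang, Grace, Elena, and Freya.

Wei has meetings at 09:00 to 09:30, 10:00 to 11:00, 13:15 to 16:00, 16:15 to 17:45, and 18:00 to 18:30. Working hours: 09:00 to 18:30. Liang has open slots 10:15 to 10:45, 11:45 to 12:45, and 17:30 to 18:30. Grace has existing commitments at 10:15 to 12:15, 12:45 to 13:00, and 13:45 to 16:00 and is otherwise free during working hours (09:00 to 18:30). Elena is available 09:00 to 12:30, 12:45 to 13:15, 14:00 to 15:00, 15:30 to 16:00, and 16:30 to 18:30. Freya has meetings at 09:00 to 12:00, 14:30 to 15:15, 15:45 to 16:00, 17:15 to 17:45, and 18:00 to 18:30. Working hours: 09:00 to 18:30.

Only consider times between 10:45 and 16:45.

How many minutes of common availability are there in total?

15 minutes

Wei free within 09:00–18:30: 09:30–10:00, 11:00–13:15, 16:00–16:15, 17:45–18:00.
Grace free within 09:00–18:30: 09:00–10:15, 12:15–12:45, 13:00–13:45, 16:00–18:30.
Freya free within 09:00–18:30: 12:00–14:30, 15:15–15:45, 16:00–17:15, 17:45–18:00.
Wei ∩ Liang: 11:45–12:45, 17:45–18:00.
Wei ∩ Liang ∩ Grace: 12:15–12:45, 17:45–18:00.
Wei ∩ Liang ∩ Grace ∩ Elena: 12:15–12:30, 17:45–18:00.
Wei ∩ Liang ∩ Grace ∩ Elena ∩ Freya: 12:15–12:30, 17:45–18:00.
Restricted to 10:45–16:45: 12:15–12:30.
Total common minutes: 15.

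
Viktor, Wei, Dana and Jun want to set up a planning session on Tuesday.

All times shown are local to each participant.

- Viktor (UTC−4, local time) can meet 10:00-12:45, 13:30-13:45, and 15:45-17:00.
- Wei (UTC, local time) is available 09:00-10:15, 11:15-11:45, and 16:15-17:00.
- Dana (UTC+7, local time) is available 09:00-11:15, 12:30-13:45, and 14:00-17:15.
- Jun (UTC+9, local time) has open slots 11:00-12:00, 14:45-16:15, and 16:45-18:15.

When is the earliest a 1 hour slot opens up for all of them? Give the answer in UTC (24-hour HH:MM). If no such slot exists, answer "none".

Viktor → UTC: 14:00–16:45, 17:30–17:45, 19:45–21:00.
Wei → UTC: 09:00–10:15, 11:15–11:45, 16:15–17:00.
Dana → UTC: 02:00–04:15, 05:30–06:45, 07:00–10:15.
Jun → UTC: 02:00–03:00, 05:45–07:15, 07:45–09:15.
Viktor ∩ Wei: 16:15–16:45.
Viktor ∩ Wei ∩ Dana: (none).
Viktor ∩ Wei ∩ Dana ∩ Jun: (none).
Windows ≥ 60 min: (none).

none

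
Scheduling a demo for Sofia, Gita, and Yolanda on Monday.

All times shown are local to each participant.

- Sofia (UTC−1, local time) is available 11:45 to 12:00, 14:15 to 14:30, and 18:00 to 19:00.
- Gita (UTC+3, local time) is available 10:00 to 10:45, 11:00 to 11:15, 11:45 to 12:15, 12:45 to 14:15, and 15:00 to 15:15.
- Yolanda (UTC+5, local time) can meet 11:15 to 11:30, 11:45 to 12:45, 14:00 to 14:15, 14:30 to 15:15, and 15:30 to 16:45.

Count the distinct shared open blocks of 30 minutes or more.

Sofia → UTC: 12:45–13:00, 15:15–15:30, 19:00–20:00.
Gita → UTC: 07:00–07:45, 08:00–08:15, 08:45–09:15, 09:45–11:15, 12:00–12:15.
Yolanda → UTC: 06:15–06:30, 06:45–07:45, 09:00–09:15, 09:30–10:15, 10:30–11:45.
Sofia ∩ Gita: (none).
Sofia ∩ Gita ∩ Yolanda: (none).
Windows ≥ 30 min: (none).
That's 0 windows.

0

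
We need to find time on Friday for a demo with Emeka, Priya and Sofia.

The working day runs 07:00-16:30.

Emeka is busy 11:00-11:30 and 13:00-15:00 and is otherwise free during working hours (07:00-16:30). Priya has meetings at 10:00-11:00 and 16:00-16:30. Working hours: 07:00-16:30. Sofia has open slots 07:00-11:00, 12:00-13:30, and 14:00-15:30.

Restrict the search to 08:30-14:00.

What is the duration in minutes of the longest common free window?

90 minutes

Emeka free within 07:00–16:30: 07:00–11:00, 11:30–13:00, 15:00–16:30.
Priya free within 07:00–16:30: 07:00–10:00, 11:00–16:00.
Emeka ∩ Priya: 07:00–10:00, 11:30–13:00, 15:00–16:00.
Emeka ∩ Priya ∩ Sofia: 07:00–10:00, 12:00–13:00, 15:00–15:30.
Restricted to 08:30–14:00: 08:30–10:00, 12:00–13:00.
Common window lengths: 90, 60 min; longest is 90.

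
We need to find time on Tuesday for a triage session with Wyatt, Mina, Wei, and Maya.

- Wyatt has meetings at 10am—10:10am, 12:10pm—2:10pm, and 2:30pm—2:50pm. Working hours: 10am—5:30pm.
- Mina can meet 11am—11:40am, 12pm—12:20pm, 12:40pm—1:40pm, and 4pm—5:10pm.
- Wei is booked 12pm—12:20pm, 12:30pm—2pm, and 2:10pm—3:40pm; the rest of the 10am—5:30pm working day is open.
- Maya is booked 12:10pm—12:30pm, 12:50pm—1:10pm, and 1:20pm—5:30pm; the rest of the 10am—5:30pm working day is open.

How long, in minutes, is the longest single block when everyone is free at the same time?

Wyatt free within 10:00–17:30: 10:10–12:10, 14:10–14:30, 14:50–17:30.
Wei free within 10:00–17:30: 10:00–12:00, 12:20–12:30, 14:00–14:10, 15:40–17:30.
Maya free within 10:00–17:30: 10:00–12:10, 12:30–12:50, 13:10–13:20.
Wyatt ∩ Mina: 11:00–11:40, 12:00–12:10, 16:00–17:10.
Wyatt ∩ Mina ∩ Wei: 11:00–11:40, 16:00–17:10.
Wyatt ∩ Mina ∩ Wei ∩ Maya: 11:00–11:40.
Single common window of 40 minutes.

40 minutes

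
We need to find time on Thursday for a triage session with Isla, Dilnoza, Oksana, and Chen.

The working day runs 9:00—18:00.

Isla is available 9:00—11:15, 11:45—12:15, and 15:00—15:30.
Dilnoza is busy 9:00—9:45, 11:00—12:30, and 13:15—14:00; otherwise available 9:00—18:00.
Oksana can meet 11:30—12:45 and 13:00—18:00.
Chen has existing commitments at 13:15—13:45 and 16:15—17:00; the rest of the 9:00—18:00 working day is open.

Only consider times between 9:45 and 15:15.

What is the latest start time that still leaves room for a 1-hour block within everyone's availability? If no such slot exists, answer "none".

none

Dilnoza free within 09:00–18:00: 09:45–11:00, 12:30–13:15, 14:00–18:00.
Chen free within 09:00–18:00: 09:00–13:15, 13:45–16:15, 17:00–18:00.
Isla ∩ Dilnoza: 09:45–11:00, 15:00–15:30.
Isla ∩ Dilnoza ∩ Oksana: 15:00–15:30.
Isla ∩ Dilnoza ∩ Oksana ∩ Chen: 15:00–15:30.
Restricted to 09:45–15:15: 15:00–15:15.
Windows ≥ 60 min: (none).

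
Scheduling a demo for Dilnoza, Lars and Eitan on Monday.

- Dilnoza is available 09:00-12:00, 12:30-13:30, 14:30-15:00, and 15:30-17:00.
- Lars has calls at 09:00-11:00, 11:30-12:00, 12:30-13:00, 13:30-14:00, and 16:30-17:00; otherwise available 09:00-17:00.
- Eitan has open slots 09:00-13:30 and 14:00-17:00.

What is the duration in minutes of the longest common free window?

Lars free within 09:00–17:00: 11:00–11:30, 12:00–12:30, 13:00–13:30, 14:00–16:30.
Dilnoza ∩ Lars: 11:00–11:30, 13:00–13:30, 14:30–15:00, 15:30–16:30.
Dilnoza ∩ Lars ∩ Eitan: 11:00–11:30, 13:00–13:30, 14:30–15:00, 15:30–16:30.
Common window lengths: 30, 30, 30, 60 min; longest is 60.

60 minutes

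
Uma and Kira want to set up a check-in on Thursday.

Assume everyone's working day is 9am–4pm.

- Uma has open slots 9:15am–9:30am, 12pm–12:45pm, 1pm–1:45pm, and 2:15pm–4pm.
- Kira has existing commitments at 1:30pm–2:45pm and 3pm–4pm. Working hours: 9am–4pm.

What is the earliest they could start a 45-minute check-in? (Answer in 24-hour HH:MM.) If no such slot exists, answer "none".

12:00

Kira free within 09:00–16:00: 09:00–13:30, 14:45–15:00.
Uma ∩ Kira: 09:15–09:30, 12:00–12:45, 13:00–13:30, 14:45–15:00.
Windows ≥ 45 min: 12:00–12:45.
Earliest such window starts at 12:00.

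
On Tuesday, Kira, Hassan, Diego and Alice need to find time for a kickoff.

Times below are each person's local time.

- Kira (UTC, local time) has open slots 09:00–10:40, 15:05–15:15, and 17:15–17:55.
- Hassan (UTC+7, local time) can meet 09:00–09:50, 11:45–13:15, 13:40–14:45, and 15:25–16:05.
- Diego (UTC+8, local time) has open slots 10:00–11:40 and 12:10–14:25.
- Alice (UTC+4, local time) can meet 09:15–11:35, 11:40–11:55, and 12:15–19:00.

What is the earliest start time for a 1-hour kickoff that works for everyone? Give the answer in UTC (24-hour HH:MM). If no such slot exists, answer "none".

Kira → UTC: 09:00–10:40, 15:05–15:15, 17:15–17:55.
Hassan → UTC: 02:00–02:50, 04:45–06:15, 06:40–07:45, 08:25–09:05.
Diego → UTC: 02:00–03:40, 04:10–06:25.
Alice → UTC: 05:15–07:35, 07:40–07:55, 08:15–15:00.
Kira ∩ Hassan: 09:00–09:05.
Kira ∩ Hassan ∩ Diego: (none).
Kira ∩ Hassan ∩ Diego ∩ Alice: (none).
Windows ≥ 60 min: (none).

none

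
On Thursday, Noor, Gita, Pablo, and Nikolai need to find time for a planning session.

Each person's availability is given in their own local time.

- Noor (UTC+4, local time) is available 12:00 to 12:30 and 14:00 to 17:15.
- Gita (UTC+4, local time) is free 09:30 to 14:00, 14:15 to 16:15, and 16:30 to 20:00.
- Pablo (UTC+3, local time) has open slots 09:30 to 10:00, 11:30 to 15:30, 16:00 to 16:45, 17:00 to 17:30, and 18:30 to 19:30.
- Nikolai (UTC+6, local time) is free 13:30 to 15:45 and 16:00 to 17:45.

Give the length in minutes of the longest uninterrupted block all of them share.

90 minutes

Noor → UTC: 08:00–08:30, 10:00–13:15.
Gita → UTC: 05:30–10:00, 10:15–12:15, 12:30–16:00.
Pablo → UTC: 06:30–07:00, 08:30–12:30, 13:00–13:45, 14:00–14:30, 15:30–16:30.
Nikolai → UTC: 07:30–09:45, 10:00–11:45.
Noor ∩ Gita: 08:00–08:30, 10:15–12:15, 12:30–13:15.
Noor ∩ Gita ∩ Pablo: 10:15–12:15, 13:00–13:15.
Noor ∩ Gita ∩ Pablo ∩ Nikolai: 10:15–11:45.
Single common window of 90 minutes.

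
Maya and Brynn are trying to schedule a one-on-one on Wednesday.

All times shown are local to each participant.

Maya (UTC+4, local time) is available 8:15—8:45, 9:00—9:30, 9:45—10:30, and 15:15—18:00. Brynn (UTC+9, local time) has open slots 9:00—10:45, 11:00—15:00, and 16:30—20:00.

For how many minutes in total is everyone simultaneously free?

Maya → UTC: 04:15–04:45, 05:00–05:30, 05:45–06:30, 11:15–14:00.
Brynn → UTC: 00:00–01:45, 02:00–06:00, 07:30–11:00.
Maya ∩ Brynn: 04:15–04:45, 05:00–05:30, 05:45–06:00.
Total common minutes: 30 + 30 + 15 = 75.

75 minutes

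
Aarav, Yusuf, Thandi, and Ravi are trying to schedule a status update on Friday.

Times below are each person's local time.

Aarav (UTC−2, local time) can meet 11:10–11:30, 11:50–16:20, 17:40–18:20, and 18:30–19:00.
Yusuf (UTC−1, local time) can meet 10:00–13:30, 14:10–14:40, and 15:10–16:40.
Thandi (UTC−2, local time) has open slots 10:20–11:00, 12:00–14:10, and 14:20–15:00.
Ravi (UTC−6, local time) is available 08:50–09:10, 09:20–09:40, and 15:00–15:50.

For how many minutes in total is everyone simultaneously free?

Aarav → UTC: 13:10–13:30, 13:50–18:20, 19:40–20:20, 20:30–21:00.
Yusuf → UTC: 11:00–14:30, 15:10–15:40, 16:10–17:40.
Thandi → UTC: 12:20–13:00, 14:00–16:10, 16:20–17:00.
Ravi → UTC: 14:50–15:10, 15:20–15:40, 21:00–21:50.
Aarav ∩ Yusuf: 13:10–13:30, 13:50–14:30, 15:10–15:40, 16:10–17:40.
Aarav ∩ Yusuf ∩ Thandi: 14:00–14:30, 15:10–15:40, 16:20–17:00.
Aarav ∩ Yusuf ∩ Thandi ∩ Ravi: 15:20–15:40.
Total common minutes: 20.

20 minutes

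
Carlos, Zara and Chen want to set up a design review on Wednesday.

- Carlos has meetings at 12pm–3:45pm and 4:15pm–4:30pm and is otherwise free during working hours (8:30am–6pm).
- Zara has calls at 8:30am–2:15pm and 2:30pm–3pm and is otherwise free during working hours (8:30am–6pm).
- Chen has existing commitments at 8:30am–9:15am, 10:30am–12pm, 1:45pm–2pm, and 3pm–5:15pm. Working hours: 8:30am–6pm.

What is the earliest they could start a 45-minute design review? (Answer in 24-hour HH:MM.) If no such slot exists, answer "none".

17:15

Carlos free within 08:30–18:00: 08:30–12:00, 15:45–16:15, 16:30–18:00.
Zara free within 08:30–18:00: 14:15–14:30, 15:00–18:00.
Chen free within 08:30–18:00: 09:15–10:30, 12:00–13:45, 14:00–15:00, 17:15–18:00.
Carlos ∩ Zara: 15:45–16:15, 16:30–18:00.
Carlos ∩ Zara ∩ Chen: 17:15–18:00.
Windows ≥ 45 min: 17:15–18:00.
Earliest such window starts at 17:15.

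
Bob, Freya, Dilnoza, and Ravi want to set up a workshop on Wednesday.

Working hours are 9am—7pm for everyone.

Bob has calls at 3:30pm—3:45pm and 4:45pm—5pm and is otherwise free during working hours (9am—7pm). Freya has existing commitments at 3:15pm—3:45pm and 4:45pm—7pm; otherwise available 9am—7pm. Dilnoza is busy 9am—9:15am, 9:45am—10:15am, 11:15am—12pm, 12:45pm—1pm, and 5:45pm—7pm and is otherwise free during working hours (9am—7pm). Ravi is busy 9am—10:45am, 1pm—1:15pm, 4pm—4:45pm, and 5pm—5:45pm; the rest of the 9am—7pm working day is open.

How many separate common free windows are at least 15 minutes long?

4

Bob free within 09:00–19:00: 09:00–15:30, 15:45–16:45, 17:00–19:00.
Freya free within 09:00–19:00: 09:00–15:15, 15:45–16:45.
Dilnoza free within 09:00–19:00: 09:15–09:45, 10:15–11:15, 12:00–12:45, 13:00–17:45.
Ravi free within 09:00–19:00: 10:45–13:00, 13:15–16:00, 16:45–17:00, 17:45–19:00.
Bob ∩ Freya: 09:00–15:15, 15:45–16:45.
Bob ∩ Freya ∩ Dilnoza: 09:15–09:45, 10:15–11:15, 12:00–12:45, 13:00–15:15, 15:45–16:45.
Bob ∩ Freya ∩ Dilnoza ∩ Ravi: 10:45–11:15, 12:00–12:45, 13:15–15:15, 15:45–16:00.
Windows ≥ 15 min: 10:45–11:15, 12:00–12:45, 13:15–15:15, 15:45–16:00.
That's 4 windows.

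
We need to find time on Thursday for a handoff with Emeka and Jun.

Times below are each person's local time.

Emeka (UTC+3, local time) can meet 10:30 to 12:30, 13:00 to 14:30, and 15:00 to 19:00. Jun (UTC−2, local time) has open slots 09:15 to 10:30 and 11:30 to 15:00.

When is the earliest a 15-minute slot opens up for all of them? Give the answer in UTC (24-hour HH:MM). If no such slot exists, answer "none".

11:15

Emeka → UTC: 07:30–09:30, 10:00–11:30, 12:00–16:00.
Jun → UTC: 11:15–12:30, 13:30–17:00.
Emeka ∩ Jun: 11:15–11:30, 12:00–12:30, 13:30–16:00.
Windows ≥ 15 min: 11:15–11:30, 12:00–12:30, 13:30–16:00.
Earliest such window starts at 11:15.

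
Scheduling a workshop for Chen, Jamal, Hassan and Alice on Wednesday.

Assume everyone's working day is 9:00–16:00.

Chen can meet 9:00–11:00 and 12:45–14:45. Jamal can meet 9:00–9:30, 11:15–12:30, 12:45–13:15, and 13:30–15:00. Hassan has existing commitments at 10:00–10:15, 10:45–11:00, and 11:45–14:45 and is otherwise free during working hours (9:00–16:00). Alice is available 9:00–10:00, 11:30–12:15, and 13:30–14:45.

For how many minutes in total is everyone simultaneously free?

30 minutes

Hassan free within 09:00–16:00: 09:00–10:00, 10:15–10:45, 11:00–11:45, 14:45–16:00.
Chen ∩ Jamal: 09:00–09:30, 12:45–13:15, 13:30–14:45.
Chen ∩ Jamal ∩ Hassan: 09:00–09:30.
Chen ∩ Jamal ∩ Hassan ∩ Alice: 09:00–09:30.
Total common minutes: 30.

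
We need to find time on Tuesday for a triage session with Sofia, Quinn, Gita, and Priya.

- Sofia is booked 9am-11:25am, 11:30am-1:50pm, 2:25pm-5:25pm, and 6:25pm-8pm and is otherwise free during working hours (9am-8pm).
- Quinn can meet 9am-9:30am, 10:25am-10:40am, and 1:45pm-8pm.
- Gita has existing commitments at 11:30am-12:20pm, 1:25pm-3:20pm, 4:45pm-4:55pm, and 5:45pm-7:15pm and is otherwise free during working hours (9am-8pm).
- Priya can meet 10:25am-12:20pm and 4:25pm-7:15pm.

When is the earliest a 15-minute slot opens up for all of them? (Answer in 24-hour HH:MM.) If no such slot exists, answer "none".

Sofia free within 09:00–20:00: 11:25–11:30, 13:50–14:25, 17:25–18:25.
Gita free within 09:00–20:00: 09:00–11:30, 12:20–13:25, 15:20–16:45, 16:55–17:45, 19:15–20:00.
Sofia ∩ Quinn: 13:50–14:25, 17:25–18:25.
Sofia ∩ Quinn ∩ Gita: 17:25–17:45.
Sofia ∩ Quinn ∩ Gita ∩ Priya: 17:25–17:45.
Windows ≥ 15 min: 17:25–17:45.
Earliest such window starts at 17:25.

17:25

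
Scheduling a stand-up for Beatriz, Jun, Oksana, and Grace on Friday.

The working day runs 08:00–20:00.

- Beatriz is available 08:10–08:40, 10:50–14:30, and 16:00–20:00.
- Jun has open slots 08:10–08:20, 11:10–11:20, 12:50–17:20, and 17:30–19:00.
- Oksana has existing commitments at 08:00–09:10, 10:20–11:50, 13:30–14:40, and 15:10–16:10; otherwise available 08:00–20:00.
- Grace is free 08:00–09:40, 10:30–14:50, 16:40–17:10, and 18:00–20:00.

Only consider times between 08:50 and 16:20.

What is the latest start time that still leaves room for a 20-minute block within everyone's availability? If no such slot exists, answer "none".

13:10

Oksana free within 08:00–20:00: 09:10–10:20, 11:50–13:30, 14:40–15:10, 16:10–20:00.
Beatriz ∩ Jun: 08:10–08:20, 11:10–11:20, 12:50–14:30, 16:00–17:20, 17:30–19:00.
Beatriz ∩ Jun ∩ Oksana: 12:50–13:30, 16:10–17:20, 17:30–19:00.
Beatriz ∩ Jun ∩ Oksana ∩ Grace: 12:50–13:30, 16:40–17:10, 18:00–19:00.
Restricted to 08:50–16:20: 12:50–13:30.
Windows ≥ 20 min: 12:50–13:30.
Latest start in the last window 12:50–13:30 is 13:30 − 20 min = 13:10.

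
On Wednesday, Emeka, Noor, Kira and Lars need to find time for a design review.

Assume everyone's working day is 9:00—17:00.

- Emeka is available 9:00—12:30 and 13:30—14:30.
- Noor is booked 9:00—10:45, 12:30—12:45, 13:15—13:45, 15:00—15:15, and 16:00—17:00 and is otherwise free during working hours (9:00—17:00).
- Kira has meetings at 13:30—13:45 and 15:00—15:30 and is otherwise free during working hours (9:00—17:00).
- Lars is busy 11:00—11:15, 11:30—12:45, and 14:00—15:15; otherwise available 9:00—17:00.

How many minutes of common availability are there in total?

45 minutes

Noor free within 09:00–17:00: 10:45–12:30, 12:45–13:15, 13:45–15:00, 15:15–16:00.
Kira free within 09:00–17:00: 09:00–13:30, 13:45–15:00, 15:30–17:00.
Lars free within 09:00–17:00: 09:00–11:00, 11:15–11:30, 12:45–14:00, 15:15–17:00.
Emeka ∩ Noor: 10:45–12:30, 13:45–14:30.
Emeka ∩ Noor ∩ Kira: 10:45–12:30, 13:45–14:30.
Emeka ∩ Noor ∩ Kira ∩ Lars: 10:45–11:00, 11:15–11:30, 13:45–14:00.
Total common minutes: 15 + 15 + 15 = 45.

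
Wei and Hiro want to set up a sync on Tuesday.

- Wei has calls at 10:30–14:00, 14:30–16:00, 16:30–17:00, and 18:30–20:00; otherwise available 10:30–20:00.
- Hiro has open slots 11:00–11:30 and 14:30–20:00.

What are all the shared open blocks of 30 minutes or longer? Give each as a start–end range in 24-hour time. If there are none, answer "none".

Wei free within 10:30–20:00: 14:00–14:30, 16:00–16:30, 17:00–18:30.
Wei ∩ Hiro: 16:00–16:30, 17:00–18:30.
Windows ≥ 30 min: 16:00–16:30, 17:00–18:30.

16:00–16:30, 17:00–18:30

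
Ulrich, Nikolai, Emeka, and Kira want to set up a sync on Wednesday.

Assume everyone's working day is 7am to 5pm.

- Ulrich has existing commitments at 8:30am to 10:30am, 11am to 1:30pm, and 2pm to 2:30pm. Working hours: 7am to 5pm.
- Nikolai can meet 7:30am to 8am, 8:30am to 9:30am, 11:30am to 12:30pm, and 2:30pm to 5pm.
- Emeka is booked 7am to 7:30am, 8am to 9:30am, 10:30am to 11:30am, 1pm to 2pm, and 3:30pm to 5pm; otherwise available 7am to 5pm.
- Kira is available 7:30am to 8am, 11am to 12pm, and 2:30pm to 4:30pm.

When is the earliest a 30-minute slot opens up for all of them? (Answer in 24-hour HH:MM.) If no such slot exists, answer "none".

Ulrich free within 07:00–17:00: 07:00–08:30, 10:30–11:00, 13:30–14:00, 14:30–17:00.
Emeka free within 07:00–17:00: 07:30–08:00, 09:30–10:30, 11:30–13:00, 14:00–15:30.
Ulrich ∩ Nikolai: 07:30–08:00, 14:30–17:00.
Ulrich ∩ Nikolai ∩ Emeka: 07:30–08:00, 14:30–15:30.
Ulrich ∩ Nikolai ∩ Emeka ∩ Kira: 07:30–08:00, 14:30–15:30.
Windows ≥ 30 min: 07:30–08:00, 14:30–15:30.
Earliest such window starts at 07:30.

07:30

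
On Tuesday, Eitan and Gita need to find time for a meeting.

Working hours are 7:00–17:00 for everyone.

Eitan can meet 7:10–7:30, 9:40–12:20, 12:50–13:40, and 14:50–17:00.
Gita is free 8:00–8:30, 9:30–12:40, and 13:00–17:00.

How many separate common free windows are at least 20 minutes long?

3

Eitan ∩ Gita: 09:40–12:20, 13:00–13:40, 14:50–17:00.
Windows ≥ 20 min: 09:40–12:20, 13:00–13:40, 14:50–17:00.
That's 3 windows.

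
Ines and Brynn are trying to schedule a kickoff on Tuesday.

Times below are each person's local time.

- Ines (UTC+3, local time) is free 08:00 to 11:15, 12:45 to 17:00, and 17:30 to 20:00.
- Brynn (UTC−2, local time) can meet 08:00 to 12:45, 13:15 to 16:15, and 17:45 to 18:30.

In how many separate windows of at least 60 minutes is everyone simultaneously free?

2

Ines → UTC: 05:00–08:15, 09:45–14:00, 14:30–17:00.
Brynn → UTC: 10:00–14:45, 15:15–18:15, 19:45–20:30.
Ines ∩ Brynn: 10:00–14:00, 14:30–14:45, 15:15–17:00.
Windows ≥ 60 min: 10:00–14:00, 15:15–17:00.
That's 2 windows.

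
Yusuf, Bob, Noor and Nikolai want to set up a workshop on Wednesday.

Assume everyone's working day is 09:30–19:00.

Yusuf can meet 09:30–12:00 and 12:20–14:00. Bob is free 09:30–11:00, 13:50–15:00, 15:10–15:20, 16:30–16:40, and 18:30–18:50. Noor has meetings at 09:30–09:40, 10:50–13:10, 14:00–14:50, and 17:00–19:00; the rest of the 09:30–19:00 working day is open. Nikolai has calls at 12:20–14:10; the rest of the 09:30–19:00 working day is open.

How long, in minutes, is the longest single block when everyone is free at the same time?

70 minutes

Noor free within 09:30–19:00: 09:40–10:50, 13:10–14:00, 14:50–17:00.
Nikolai free within 09:30–19:00: 09:30–12:20, 14:10–19:00.
Yusuf ∩ Bob: 09:30–11:00, 13:50–14:00.
Yusuf ∩ Bob ∩ Noor: 09:40–10:50, 13:50–14:00.
Yusuf ∩ Bob ∩ Noor ∩ Nikolai: 09:40–10:50.
Single common window of 70 minutes.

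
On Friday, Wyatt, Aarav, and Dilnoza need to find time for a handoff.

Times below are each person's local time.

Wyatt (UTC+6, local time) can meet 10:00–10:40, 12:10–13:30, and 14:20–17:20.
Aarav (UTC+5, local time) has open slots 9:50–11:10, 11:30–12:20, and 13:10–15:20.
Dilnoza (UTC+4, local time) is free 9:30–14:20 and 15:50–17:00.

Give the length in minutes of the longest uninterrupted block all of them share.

Wyatt → UTC: 04:00–04:40, 06:10–07:30, 08:20–11:20.
Aarav → UTC: 04:50–06:10, 06:30–07:20, 08:10–10:20.
Dilnoza → UTC: 05:30–10:20, 11:50–13:00.
Wyatt ∩ Aarav: 06:30–07:20, 08:20–10:20.
Wyatt ∩ Aarav ∩ Dilnoza: 06:30–07:20, 08:20–10:20.
Common window lengths: 50, 120 min; longest is 120.

120 minutes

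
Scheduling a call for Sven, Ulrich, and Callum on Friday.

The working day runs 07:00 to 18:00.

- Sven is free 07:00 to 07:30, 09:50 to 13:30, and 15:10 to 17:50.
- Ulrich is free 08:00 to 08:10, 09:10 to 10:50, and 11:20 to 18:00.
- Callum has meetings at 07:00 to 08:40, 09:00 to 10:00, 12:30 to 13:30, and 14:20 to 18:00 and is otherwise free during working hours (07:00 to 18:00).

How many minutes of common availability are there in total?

120 minutes

Callum free within 07:00–18:00: 08:40–09:00, 10:00–12:30, 13:30–14:20.
Sven ∩ Ulrich: 09:50–10:50, 11:20–13:30, 15:10–17:50.
Sven ∩ Ulrich ∩ Callum: 10:00–10:50, 11:20–12:30.
Total common minutes: 50 + 70 = 120.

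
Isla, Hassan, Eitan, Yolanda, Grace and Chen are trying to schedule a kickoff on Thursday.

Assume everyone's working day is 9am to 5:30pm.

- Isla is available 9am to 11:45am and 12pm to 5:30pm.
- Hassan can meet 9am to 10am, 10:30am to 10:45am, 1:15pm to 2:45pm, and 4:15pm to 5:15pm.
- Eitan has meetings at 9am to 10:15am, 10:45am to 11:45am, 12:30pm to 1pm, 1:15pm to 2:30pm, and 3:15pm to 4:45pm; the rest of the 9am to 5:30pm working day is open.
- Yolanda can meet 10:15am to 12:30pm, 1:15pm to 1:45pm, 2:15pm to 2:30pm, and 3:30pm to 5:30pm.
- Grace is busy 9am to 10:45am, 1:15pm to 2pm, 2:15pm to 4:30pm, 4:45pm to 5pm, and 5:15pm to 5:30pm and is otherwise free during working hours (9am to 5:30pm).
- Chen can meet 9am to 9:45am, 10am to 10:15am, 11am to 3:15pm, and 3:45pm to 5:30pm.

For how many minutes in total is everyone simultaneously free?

Eitan free within 09:00–17:30: 10:15–10:45, 11:45–12:30, 13:00–13:15, 14:30–15:15, 16:45–17:30.
Grace free within 09:00–17:30: 10:45–13:15, 14:00–14:15, 16:30–16:45, 17:00–17:15.
Isla ∩ Hassan: 09:00–10:00, 10:30–10:45, 13:15–14:45, 16:15–17:15.
Isla ∩ Hassan ∩ Eitan: 10:30–10:45, 14:30–14:45, 16:45–17:15.
Isla ∩ Hassan ∩ Eitan ∩ Yolanda: 10:30–10:45, 16:45–17:15.
Isla ∩ Hassan ∩ Eitan ∩ Yolanda ∩ Grace: 17:00–17:15.
Isla ∩ Hassan ∩ Eitan ∩ Yolanda ∩ Grace ∩ Chen: 17:00–17:15.
Total common minutes: 15.

15 minutes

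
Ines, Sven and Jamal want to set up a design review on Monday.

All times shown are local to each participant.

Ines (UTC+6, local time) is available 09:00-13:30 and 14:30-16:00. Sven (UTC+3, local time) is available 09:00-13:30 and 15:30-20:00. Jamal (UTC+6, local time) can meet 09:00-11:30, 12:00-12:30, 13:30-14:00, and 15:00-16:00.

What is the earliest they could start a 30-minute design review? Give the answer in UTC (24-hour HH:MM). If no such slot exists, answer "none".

06:00

Ines → UTC: 03:00–07:30, 08:30–10:00.
Sven → UTC: 06:00–10:30, 12:30–17:00.
Jamal → UTC: 03:00–05:30, 06:00–06:30, 07:30–08:00, 09:00–10:00.
Ines ∩ Sven: 06:00–07:30, 08:30–10:00.
Ines ∩ Sven ∩ Jamal: 06:00–06:30, 09:00–10:00.
Windows ≥ 30 min: 06:00–06:30, 09:00–10:00.
Earliest such window starts at 06:00.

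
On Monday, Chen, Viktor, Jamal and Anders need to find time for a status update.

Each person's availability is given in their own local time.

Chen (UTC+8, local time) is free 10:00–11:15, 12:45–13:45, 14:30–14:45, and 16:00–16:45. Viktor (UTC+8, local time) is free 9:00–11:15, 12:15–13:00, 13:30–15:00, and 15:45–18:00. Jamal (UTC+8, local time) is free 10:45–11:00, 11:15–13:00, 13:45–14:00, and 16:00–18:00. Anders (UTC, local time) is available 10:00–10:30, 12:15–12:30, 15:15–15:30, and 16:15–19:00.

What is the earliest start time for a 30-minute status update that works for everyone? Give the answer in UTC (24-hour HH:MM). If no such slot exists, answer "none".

Chen → UTC: 02:00–03:15, 04:45–05:45, 06:30–06:45, 08:00–08:45.
Viktor → UTC: 01:00–03:15, 04:15–05:00, 05:30–07:00, 07:45–10:00.
Jamal → UTC: 02:45–03:00, 03:15–05:00, 05:45–06:00, 08:00–10:00.
Anders → UTC: 10:00–10:30, 12:15–12:30, 15:15–15:30, 16:15–19:00.
Chen ∩ Viktor: 02:00–03:15, 04:45–05:00, 05:30–05:45, 06:30–06:45, 08:00–08:45.
Chen ∩ Viktor ∩ Jamal: 02:45–03:00, 04:45–05:00, 08:00–08:45.
Chen ∩ Viktor ∩ Jamal ∩ Anders: (none).
Windows ≥ 30 min: (none).

none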